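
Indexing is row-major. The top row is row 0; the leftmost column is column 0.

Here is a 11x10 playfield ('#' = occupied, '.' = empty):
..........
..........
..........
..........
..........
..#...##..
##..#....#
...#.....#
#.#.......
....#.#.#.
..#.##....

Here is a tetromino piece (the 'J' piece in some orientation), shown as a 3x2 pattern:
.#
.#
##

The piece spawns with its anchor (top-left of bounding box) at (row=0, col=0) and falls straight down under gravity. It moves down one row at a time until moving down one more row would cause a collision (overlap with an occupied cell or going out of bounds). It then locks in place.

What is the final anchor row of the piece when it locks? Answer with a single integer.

Spawn at (row=0, col=0). Try each row:
  row 0: fits
  row 1: fits
  row 2: fits
  row 3: fits
  row 4: blocked -> lock at row 3

Answer: 3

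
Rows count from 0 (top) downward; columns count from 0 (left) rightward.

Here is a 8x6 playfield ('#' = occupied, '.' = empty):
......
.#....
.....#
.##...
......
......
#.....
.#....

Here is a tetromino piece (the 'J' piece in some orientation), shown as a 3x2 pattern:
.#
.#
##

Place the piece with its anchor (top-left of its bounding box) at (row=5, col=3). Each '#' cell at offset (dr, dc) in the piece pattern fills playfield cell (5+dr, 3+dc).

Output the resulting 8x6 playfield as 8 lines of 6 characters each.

Answer: ......
.#....
.....#
.##...
......
....#.
#...#.
.#.##.

Derivation:
Fill (5+0,3+1) = (5,4)
Fill (5+1,3+1) = (6,4)
Fill (5+2,3+0) = (7,3)
Fill (5+2,3+1) = (7,4)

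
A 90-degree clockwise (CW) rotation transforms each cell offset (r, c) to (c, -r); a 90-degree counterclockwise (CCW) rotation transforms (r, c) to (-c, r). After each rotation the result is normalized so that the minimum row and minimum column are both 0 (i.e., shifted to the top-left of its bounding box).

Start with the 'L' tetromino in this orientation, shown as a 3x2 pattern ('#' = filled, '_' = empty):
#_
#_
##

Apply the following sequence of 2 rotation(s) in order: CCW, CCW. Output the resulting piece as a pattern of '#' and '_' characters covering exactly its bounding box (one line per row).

Answer: ##
_#
_#

Derivation:
Start:
#_
#_
##
After rotation 1 (CCW):
__#
###
After rotation 2 (CCW):
##
_#
_#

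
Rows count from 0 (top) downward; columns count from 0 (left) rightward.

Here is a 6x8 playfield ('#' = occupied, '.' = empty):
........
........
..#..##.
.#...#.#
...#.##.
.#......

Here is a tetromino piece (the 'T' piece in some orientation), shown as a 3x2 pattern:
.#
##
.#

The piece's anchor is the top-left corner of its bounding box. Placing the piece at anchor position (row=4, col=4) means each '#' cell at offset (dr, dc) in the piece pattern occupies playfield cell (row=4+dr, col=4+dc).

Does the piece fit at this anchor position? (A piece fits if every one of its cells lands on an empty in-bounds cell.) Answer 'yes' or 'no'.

Check each piece cell at anchor (4, 4):
  offset (0,1) -> (4,5): occupied ('#') -> FAIL
  offset (1,0) -> (5,4): empty -> OK
  offset (1,1) -> (5,5): empty -> OK
  offset (2,1) -> (6,5): out of bounds -> FAIL
All cells valid: no

Answer: no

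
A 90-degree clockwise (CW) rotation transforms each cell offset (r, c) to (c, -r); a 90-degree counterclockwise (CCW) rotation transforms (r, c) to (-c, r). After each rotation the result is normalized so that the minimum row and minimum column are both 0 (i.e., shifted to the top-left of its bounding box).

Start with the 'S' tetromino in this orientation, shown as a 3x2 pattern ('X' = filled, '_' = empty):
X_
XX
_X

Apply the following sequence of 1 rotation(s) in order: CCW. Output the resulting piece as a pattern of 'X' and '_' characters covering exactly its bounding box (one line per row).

Answer: _XX
XX_

Derivation:
Start:
X_
XX
_X
After rotation 1 (CCW):
_XX
XX_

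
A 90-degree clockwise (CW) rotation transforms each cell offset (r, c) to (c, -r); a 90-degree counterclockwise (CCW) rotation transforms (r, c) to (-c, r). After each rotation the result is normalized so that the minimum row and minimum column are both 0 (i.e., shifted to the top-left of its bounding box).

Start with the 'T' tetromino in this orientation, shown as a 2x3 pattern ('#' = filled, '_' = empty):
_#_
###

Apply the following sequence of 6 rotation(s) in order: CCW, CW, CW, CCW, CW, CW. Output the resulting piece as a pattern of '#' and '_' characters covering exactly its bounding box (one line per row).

Start:
_#_
###
After rotation 1 (CCW):
_#
##
_#
After rotation 2 (CW):
_#_
###
After rotation 3 (CW):
#_
##
#_
After rotation 4 (CCW):
_#_
###
After rotation 5 (CW):
#_
##
#_
After rotation 6 (CW):
###
_#_

Answer: ###
_#_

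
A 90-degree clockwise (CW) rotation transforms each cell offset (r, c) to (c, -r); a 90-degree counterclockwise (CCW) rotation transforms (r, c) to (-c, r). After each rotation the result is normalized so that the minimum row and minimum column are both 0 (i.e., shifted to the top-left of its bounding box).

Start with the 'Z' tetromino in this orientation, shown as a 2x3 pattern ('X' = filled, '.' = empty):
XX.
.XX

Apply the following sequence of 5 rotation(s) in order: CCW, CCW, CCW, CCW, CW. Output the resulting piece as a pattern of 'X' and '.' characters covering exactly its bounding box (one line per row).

Start:
XX.
.XX
After rotation 1 (CCW):
.X
XX
X.
After rotation 2 (CCW):
XX.
.XX
After rotation 3 (CCW):
.X
XX
X.
After rotation 4 (CCW):
XX.
.XX
After rotation 5 (CW):
.X
XX
X.

Answer: .X
XX
X.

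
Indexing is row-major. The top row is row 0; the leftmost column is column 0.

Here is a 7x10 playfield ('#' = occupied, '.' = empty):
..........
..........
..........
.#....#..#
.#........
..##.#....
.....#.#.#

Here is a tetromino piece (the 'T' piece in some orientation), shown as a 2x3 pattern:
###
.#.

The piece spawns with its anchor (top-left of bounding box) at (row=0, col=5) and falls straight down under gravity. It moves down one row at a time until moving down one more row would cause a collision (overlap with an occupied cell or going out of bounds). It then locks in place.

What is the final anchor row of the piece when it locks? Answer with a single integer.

Answer: 1

Derivation:
Spawn at (row=0, col=5). Try each row:
  row 0: fits
  row 1: fits
  row 2: blocked -> lock at row 1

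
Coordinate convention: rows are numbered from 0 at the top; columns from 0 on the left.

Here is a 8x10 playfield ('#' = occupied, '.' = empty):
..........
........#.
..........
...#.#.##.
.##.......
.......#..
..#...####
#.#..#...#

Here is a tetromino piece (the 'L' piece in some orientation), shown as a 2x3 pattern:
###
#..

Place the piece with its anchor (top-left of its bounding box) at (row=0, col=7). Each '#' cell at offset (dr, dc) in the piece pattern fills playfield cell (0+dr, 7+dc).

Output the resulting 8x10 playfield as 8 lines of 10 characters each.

Answer: .......###
.......##.
..........
...#.#.##.
.##.......
.......#..
..#...####
#.#..#...#

Derivation:
Fill (0+0,7+0) = (0,7)
Fill (0+0,7+1) = (0,8)
Fill (0+0,7+2) = (0,9)
Fill (0+1,7+0) = (1,7)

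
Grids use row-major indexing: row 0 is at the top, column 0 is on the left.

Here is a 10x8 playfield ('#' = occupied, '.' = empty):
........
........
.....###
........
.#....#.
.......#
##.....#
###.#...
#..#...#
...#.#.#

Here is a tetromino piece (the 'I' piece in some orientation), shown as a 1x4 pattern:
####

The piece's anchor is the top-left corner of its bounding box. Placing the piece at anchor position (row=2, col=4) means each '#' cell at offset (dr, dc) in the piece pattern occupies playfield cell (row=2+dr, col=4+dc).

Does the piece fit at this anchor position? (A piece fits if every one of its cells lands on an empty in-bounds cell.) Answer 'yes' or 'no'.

Check each piece cell at anchor (2, 4):
  offset (0,0) -> (2,4): empty -> OK
  offset (0,1) -> (2,5): occupied ('#') -> FAIL
  offset (0,2) -> (2,6): occupied ('#') -> FAIL
  offset (0,3) -> (2,7): occupied ('#') -> FAIL
All cells valid: no

Answer: no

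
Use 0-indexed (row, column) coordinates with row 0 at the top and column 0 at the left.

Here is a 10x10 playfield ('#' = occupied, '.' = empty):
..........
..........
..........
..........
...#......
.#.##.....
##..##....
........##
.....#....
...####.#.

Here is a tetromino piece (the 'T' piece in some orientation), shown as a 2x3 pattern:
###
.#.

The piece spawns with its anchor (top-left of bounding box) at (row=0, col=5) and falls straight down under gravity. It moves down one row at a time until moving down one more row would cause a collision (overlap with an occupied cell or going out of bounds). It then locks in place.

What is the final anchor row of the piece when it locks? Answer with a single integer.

Spawn at (row=0, col=5). Try each row:
  row 0: fits
  row 1: fits
  row 2: fits
  row 3: fits
  row 4: fits
  row 5: fits
  row 6: blocked -> lock at row 5

Answer: 5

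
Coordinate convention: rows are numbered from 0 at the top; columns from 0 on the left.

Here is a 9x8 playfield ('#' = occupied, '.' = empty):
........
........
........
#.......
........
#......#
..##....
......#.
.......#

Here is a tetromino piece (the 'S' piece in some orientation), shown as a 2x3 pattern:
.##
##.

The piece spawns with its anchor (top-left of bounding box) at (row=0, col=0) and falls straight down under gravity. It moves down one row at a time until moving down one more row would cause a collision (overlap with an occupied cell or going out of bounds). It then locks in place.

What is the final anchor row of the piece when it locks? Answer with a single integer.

Answer: 1

Derivation:
Spawn at (row=0, col=0). Try each row:
  row 0: fits
  row 1: fits
  row 2: blocked -> lock at row 1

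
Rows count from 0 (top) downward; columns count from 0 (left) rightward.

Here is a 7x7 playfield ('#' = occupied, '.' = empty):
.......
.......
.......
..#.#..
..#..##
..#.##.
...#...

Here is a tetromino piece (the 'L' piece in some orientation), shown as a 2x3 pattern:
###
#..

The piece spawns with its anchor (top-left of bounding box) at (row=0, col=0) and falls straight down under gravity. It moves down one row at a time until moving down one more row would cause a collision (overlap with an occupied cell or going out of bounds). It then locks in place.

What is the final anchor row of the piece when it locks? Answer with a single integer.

Answer: 2

Derivation:
Spawn at (row=0, col=0). Try each row:
  row 0: fits
  row 1: fits
  row 2: fits
  row 3: blocked -> lock at row 2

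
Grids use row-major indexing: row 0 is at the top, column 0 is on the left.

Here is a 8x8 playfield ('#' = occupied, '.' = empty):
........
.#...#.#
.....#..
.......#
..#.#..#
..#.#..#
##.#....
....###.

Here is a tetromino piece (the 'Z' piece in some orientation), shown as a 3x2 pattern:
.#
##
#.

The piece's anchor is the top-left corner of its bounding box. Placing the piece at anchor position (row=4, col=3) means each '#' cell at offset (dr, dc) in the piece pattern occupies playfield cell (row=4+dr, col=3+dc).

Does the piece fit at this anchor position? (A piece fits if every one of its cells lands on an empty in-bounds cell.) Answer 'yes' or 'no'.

Answer: no

Derivation:
Check each piece cell at anchor (4, 3):
  offset (0,1) -> (4,4): occupied ('#') -> FAIL
  offset (1,0) -> (5,3): empty -> OK
  offset (1,1) -> (5,4): occupied ('#') -> FAIL
  offset (2,0) -> (6,3): occupied ('#') -> FAIL
All cells valid: no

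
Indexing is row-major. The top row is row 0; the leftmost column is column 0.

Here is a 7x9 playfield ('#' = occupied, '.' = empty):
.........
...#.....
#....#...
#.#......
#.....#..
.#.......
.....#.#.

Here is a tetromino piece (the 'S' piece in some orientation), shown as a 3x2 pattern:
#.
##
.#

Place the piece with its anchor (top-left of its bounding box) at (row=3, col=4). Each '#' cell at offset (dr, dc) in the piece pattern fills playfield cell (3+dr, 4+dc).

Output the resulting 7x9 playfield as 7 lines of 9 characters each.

Fill (3+0,4+0) = (3,4)
Fill (3+1,4+0) = (4,4)
Fill (3+1,4+1) = (4,5)
Fill (3+2,4+1) = (5,5)

Answer: .........
...#.....
#....#...
#.#.#....
#...###..
.#...#...
.....#.#.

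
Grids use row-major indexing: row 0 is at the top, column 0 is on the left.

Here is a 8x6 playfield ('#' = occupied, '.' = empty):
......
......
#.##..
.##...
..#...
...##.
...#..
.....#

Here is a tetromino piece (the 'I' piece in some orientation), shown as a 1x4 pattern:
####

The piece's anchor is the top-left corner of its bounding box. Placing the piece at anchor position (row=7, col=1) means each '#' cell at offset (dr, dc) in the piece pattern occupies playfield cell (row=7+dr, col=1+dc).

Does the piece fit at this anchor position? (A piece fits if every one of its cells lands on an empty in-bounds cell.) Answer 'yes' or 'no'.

Answer: yes

Derivation:
Check each piece cell at anchor (7, 1):
  offset (0,0) -> (7,1): empty -> OK
  offset (0,1) -> (7,2): empty -> OK
  offset (0,2) -> (7,3): empty -> OK
  offset (0,3) -> (7,4): empty -> OK
All cells valid: yes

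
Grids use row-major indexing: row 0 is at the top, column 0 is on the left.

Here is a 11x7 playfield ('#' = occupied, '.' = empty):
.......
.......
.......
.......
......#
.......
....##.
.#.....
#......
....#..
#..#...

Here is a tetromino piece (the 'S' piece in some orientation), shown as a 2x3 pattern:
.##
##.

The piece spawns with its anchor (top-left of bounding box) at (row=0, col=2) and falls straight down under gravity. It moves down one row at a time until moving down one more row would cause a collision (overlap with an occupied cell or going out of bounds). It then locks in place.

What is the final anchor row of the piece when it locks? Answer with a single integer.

Spawn at (row=0, col=2). Try each row:
  row 0: fits
  row 1: fits
  row 2: fits
  row 3: fits
  row 4: fits
  row 5: fits
  row 6: blocked -> lock at row 5

Answer: 5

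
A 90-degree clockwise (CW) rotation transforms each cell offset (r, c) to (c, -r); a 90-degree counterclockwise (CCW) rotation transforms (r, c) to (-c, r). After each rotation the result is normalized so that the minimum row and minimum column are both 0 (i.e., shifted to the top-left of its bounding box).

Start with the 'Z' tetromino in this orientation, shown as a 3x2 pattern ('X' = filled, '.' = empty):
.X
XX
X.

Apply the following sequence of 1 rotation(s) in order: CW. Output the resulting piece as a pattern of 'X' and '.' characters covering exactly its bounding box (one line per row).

Start:
.X
XX
X.
After rotation 1 (CW):
XX.
.XX

Answer: XX.
.XX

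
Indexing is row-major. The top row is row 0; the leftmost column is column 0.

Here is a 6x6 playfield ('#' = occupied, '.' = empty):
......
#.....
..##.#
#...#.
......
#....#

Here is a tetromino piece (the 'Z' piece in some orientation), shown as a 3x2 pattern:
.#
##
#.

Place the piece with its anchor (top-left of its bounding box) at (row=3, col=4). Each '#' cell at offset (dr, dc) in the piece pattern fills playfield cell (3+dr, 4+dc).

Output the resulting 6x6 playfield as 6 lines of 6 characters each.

Answer: ......
#.....
..##.#
#...##
....##
#...##

Derivation:
Fill (3+0,4+1) = (3,5)
Fill (3+1,4+0) = (4,4)
Fill (3+1,4+1) = (4,5)
Fill (3+2,4+0) = (5,4)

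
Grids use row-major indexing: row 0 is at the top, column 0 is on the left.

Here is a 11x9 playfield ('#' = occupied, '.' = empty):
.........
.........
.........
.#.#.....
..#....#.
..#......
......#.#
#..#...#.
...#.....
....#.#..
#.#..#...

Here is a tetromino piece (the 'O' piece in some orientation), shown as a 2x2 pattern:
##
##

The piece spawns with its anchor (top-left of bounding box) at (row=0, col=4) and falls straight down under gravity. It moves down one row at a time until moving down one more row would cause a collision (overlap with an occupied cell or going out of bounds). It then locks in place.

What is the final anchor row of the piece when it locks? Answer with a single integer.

Answer: 7

Derivation:
Spawn at (row=0, col=4). Try each row:
  row 0: fits
  row 1: fits
  row 2: fits
  row 3: fits
  row 4: fits
  row 5: fits
  row 6: fits
  row 7: fits
  row 8: blocked -> lock at row 7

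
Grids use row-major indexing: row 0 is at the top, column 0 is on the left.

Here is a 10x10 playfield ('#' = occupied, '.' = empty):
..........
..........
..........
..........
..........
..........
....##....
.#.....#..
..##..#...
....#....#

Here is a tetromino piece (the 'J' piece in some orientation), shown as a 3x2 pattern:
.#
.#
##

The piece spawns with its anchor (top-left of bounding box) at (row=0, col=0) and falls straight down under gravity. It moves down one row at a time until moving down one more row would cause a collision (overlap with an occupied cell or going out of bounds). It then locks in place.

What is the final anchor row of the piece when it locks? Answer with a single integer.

Answer: 4

Derivation:
Spawn at (row=0, col=0). Try each row:
  row 0: fits
  row 1: fits
  row 2: fits
  row 3: fits
  row 4: fits
  row 5: blocked -> lock at row 4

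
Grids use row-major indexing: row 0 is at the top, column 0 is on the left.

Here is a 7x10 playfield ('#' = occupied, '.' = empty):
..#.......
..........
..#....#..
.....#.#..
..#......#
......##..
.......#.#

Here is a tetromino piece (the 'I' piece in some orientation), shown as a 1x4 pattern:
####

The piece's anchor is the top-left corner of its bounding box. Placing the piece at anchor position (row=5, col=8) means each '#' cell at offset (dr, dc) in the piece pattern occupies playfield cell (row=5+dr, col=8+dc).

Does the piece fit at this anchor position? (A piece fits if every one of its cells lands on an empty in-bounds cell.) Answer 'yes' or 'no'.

Answer: no

Derivation:
Check each piece cell at anchor (5, 8):
  offset (0,0) -> (5,8): empty -> OK
  offset (0,1) -> (5,9): empty -> OK
  offset (0,2) -> (5,10): out of bounds -> FAIL
  offset (0,3) -> (5,11): out of bounds -> FAIL
All cells valid: no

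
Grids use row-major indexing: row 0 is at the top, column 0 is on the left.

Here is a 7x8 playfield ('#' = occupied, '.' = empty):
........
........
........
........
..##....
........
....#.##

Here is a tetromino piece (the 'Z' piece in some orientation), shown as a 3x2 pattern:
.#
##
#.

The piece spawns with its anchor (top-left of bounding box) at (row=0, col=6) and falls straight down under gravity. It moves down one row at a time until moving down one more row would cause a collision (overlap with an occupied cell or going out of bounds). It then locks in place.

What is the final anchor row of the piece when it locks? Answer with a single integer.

Answer: 3

Derivation:
Spawn at (row=0, col=6). Try each row:
  row 0: fits
  row 1: fits
  row 2: fits
  row 3: fits
  row 4: blocked -> lock at row 3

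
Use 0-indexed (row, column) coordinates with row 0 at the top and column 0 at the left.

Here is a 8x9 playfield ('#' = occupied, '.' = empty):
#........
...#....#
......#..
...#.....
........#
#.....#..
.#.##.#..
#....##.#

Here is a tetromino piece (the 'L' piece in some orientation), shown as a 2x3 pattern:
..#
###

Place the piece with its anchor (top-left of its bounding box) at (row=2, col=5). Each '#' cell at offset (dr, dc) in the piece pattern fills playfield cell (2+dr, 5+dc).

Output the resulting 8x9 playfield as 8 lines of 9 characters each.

Fill (2+0,5+2) = (2,7)
Fill (2+1,5+0) = (3,5)
Fill (2+1,5+1) = (3,6)
Fill (2+1,5+2) = (3,7)

Answer: #........
...#....#
......##.
...#.###.
........#
#.....#..
.#.##.#..
#....##.#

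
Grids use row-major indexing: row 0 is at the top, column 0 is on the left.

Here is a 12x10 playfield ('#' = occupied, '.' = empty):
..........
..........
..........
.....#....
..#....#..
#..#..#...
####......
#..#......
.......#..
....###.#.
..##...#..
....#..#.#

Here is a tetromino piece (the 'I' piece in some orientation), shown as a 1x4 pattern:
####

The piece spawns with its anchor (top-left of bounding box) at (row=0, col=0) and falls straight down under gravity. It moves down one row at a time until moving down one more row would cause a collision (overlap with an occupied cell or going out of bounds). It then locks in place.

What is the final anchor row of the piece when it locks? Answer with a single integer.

Spawn at (row=0, col=0). Try each row:
  row 0: fits
  row 1: fits
  row 2: fits
  row 3: fits
  row 4: blocked -> lock at row 3

Answer: 3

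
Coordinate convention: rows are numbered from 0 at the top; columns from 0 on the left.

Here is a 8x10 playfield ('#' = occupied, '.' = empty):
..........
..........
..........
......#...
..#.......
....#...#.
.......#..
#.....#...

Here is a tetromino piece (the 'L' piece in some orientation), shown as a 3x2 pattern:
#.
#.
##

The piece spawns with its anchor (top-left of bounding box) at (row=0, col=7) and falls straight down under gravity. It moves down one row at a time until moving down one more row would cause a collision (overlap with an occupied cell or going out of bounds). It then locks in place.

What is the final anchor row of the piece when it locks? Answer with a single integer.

Spawn at (row=0, col=7). Try each row:
  row 0: fits
  row 1: fits
  row 2: fits
  row 3: blocked -> lock at row 2

Answer: 2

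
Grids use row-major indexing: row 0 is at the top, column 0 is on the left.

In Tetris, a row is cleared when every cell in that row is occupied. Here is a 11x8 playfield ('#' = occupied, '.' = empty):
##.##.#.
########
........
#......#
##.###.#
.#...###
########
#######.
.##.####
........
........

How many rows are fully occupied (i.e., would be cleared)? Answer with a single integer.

Answer: 2

Derivation:
Check each row:
  row 0: 3 empty cells -> not full
  row 1: 0 empty cells -> FULL (clear)
  row 2: 8 empty cells -> not full
  row 3: 6 empty cells -> not full
  row 4: 2 empty cells -> not full
  row 5: 4 empty cells -> not full
  row 6: 0 empty cells -> FULL (clear)
  row 7: 1 empty cell -> not full
  row 8: 2 empty cells -> not full
  row 9: 8 empty cells -> not full
  row 10: 8 empty cells -> not full
Total rows cleared: 2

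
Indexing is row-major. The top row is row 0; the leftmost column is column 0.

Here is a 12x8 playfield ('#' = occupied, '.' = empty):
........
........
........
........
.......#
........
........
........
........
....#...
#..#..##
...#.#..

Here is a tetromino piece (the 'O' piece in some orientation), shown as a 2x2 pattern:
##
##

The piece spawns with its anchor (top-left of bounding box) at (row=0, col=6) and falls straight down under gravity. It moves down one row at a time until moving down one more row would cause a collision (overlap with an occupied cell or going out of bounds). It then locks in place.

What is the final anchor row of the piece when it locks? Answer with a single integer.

Answer: 2

Derivation:
Spawn at (row=0, col=6). Try each row:
  row 0: fits
  row 1: fits
  row 2: fits
  row 3: blocked -> lock at row 2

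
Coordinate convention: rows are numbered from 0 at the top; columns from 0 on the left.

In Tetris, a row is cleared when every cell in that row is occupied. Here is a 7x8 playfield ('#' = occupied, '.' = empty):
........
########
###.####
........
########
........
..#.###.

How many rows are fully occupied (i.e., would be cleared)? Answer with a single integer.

Answer: 2

Derivation:
Check each row:
  row 0: 8 empty cells -> not full
  row 1: 0 empty cells -> FULL (clear)
  row 2: 1 empty cell -> not full
  row 3: 8 empty cells -> not full
  row 4: 0 empty cells -> FULL (clear)
  row 5: 8 empty cells -> not full
  row 6: 4 empty cells -> not full
Total rows cleared: 2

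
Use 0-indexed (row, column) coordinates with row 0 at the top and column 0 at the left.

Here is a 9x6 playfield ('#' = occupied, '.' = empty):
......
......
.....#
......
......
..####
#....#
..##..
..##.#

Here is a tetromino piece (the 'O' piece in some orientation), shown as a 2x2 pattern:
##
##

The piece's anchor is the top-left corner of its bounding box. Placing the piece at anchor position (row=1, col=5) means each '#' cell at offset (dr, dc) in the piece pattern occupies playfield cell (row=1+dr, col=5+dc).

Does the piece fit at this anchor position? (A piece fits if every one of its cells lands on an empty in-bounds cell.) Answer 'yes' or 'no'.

Check each piece cell at anchor (1, 5):
  offset (0,0) -> (1,5): empty -> OK
  offset (0,1) -> (1,6): out of bounds -> FAIL
  offset (1,0) -> (2,5): occupied ('#') -> FAIL
  offset (1,1) -> (2,6): out of bounds -> FAIL
All cells valid: no

Answer: no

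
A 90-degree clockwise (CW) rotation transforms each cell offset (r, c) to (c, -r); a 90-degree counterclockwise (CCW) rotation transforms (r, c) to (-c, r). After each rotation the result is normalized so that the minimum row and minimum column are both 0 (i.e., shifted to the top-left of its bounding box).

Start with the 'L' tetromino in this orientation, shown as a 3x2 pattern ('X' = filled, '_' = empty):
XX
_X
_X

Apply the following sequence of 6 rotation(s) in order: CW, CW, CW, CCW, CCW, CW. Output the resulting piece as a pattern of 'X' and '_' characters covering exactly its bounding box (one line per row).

Start:
XX
_X
_X
After rotation 1 (CW):
__X
XXX
After rotation 2 (CW):
X_
X_
XX
After rotation 3 (CW):
XXX
X__
After rotation 4 (CCW):
X_
X_
XX
After rotation 5 (CCW):
__X
XXX
After rotation 6 (CW):
X_
X_
XX

Answer: X_
X_
XX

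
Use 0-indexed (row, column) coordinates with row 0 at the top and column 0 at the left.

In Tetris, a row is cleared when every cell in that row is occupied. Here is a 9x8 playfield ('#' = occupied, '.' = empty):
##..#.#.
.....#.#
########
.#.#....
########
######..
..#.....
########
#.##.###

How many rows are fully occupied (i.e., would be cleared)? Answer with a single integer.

Answer: 3

Derivation:
Check each row:
  row 0: 4 empty cells -> not full
  row 1: 6 empty cells -> not full
  row 2: 0 empty cells -> FULL (clear)
  row 3: 6 empty cells -> not full
  row 4: 0 empty cells -> FULL (clear)
  row 5: 2 empty cells -> not full
  row 6: 7 empty cells -> not full
  row 7: 0 empty cells -> FULL (clear)
  row 8: 2 empty cells -> not full
Total rows cleared: 3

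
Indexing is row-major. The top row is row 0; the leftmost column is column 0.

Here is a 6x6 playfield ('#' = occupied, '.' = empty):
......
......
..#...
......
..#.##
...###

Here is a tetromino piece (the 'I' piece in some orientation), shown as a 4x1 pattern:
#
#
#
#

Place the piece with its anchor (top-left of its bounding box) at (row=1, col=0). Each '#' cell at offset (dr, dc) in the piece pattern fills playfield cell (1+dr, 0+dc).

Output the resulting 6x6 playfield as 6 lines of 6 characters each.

Answer: ......
#.....
#.#...
#.....
#.#.##
...###

Derivation:
Fill (1+0,0+0) = (1,0)
Fill (1+1,0+0) = (2,0)
Fill (1+2,0+0) = (3,0)
Fill (1+3,0+0) = (4,0)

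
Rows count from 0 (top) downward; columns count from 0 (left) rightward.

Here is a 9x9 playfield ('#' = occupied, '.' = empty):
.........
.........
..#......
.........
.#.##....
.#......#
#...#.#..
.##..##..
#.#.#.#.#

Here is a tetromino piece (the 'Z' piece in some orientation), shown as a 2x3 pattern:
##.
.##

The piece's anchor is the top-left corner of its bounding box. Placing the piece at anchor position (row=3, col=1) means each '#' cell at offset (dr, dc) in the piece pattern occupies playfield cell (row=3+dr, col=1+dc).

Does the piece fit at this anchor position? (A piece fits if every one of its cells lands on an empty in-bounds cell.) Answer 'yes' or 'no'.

Answer: no

Derivation:
Check each piece cell at anchor (3, 1):
  offset (0,0) -> (3,1): empty -> OK
  offset (0,1) -> (3,2): empty -> OK
  offset (1,1) -> (4,2): empty -> OK
  offset (1,2) -> (4,3): occupied ('#') -> FAIL
All cells valid: no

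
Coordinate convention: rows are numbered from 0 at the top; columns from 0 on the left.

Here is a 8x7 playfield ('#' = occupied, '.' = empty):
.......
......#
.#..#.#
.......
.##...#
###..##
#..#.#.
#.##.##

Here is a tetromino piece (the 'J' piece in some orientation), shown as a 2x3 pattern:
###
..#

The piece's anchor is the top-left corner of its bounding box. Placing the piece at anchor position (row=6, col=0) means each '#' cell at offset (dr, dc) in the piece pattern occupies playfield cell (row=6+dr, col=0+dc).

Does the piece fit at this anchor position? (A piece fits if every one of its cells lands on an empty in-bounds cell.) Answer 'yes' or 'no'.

Check each piece cell at anchor (6, 0):
  offset (0,0) -> (6,0): occupied ('#') -> FAIL
  offset (0,1) -> (6,1): empty -> OK
  offset (0,2) -> (6,2): empty -> OK
  offset (1,2) -> (7,2): occupied ('#') -> FAIL
All cells valid: no

Answer: no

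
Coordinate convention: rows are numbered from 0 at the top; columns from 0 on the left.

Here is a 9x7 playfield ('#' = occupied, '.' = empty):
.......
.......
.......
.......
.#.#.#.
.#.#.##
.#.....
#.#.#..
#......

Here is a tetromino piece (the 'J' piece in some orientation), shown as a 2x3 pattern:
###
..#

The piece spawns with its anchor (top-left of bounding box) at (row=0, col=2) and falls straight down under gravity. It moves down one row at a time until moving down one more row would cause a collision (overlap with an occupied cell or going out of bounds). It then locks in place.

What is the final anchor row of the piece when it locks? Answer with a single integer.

Spawn at (row=0, col=2). Try each row:
  row 0: fits
  row 1: fits
  row 2: fits
  row 3: fits
  row 4: blocked -> lock at row 3

Answer: 3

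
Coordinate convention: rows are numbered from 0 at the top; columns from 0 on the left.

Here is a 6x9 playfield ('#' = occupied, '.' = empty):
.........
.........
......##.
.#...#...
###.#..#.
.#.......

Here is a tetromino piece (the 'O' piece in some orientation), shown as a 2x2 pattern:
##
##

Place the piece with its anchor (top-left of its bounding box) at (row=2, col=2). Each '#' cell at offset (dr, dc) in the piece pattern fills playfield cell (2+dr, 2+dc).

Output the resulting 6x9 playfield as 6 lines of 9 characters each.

Answer: .........
.........
..##..##.
.###.#...
###.#..#.
.#.......

Derivation:
Fill (2+0,2+0) = (2,2)
Fill (2+0,2+1) = (2,3)
Fill (2+1,2+0) = (3,2)
Fill (2+1,2+1) = (3,3)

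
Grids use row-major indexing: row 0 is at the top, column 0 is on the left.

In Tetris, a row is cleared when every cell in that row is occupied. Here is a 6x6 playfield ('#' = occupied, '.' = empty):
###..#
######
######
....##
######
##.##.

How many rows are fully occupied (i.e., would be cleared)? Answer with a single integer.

Check each row:
  row 0: 2 empty cells -> not full
  row 1: 0 empty cells -> FULL (clear)
  row 2: 0 empty cells -> FULL (clear)
  row 3: 4 empty cells -> not full
  row 4: 0 empty cells -> FULL (clear)
  row 5: 2 empty cells -> not full
Total rows cleared: 3

Answer: 3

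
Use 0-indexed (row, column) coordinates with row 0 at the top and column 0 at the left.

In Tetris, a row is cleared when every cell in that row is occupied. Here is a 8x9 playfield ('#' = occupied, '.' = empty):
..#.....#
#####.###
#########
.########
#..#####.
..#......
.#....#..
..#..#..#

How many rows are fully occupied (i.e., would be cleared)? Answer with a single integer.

Check each row:
  row 0: 7 empty cells -> not full
  row 1: 1 empty cell -> not full
  row 2: 0 empty cells -> FULL (clear)
  row 3: 1 empty cell -> not full
  row 4: 3 empty cells -> not full
  row 5: 8 empty cells -> not full
  row 6: 7 empty cells -> not full
  row 7: 6 empty cells -> not full
Total rows cleared: 1

Answer: 1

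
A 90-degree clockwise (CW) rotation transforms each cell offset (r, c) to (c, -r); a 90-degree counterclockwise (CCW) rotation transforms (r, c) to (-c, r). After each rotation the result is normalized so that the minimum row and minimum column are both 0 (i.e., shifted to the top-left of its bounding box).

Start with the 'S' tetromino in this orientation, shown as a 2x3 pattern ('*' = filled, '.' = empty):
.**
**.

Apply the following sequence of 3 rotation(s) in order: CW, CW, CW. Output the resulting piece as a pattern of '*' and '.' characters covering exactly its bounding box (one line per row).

Answer: *.
**
.*

Derivation:
Start:
.**
**.
After rotation 1 (CW):
*.
**
.*
After rotation 2 (CW):
.**
**.
After rotation 3 (CW):
*.
**
.*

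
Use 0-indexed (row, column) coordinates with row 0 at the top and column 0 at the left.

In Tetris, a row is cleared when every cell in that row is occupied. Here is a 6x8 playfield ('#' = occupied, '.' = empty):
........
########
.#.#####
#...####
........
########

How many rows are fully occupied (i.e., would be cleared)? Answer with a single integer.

Check each row:
  row 0: 8 empty cells -> not full
  row 1: 0 empty cells -> FULL (clear)
  row 2: 2 empty cells -> not full
  row 3: 3 empty cells -> not full
  row 4: 8 empty cells -> not full
  row 5: 0 empty cells -> FULL (clear)
Total rows cleared: 2

Answer: 2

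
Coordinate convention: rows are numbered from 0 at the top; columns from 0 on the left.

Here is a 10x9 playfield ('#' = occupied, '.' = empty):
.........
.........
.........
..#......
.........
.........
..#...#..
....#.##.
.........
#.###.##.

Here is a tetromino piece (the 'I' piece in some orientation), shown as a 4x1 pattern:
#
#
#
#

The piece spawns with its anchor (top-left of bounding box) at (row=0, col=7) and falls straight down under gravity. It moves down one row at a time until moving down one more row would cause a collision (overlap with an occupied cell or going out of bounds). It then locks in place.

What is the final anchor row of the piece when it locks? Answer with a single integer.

Answer: 3

Derivation:
Spawn at (row=0, col=7). Try each row:
  row 0: fits
  row 1: fits
  row 2: fits
  row 3: fits
  row 4: blocked -> lock at row 3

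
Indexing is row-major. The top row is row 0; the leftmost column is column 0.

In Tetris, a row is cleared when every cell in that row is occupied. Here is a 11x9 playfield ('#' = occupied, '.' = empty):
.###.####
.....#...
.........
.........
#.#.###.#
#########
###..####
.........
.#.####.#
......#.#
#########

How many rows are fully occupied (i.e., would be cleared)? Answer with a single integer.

Answer: 2

Derivation:
Check each row:
  row 0: 2 empty cells -> not full
  row 1: 8 empty cells -> not full
  row 2: 9 empty cells -> not full
  row 3: 9 empty cells -> not full
  row 4: 3 empty cells -> not full
  row 5: 0 empty cells -> FULL (clear)
  row 6: 2 empty cells -> not full
  row 7: 9 empty cells -> not full
  row 8: 3 empty cells -> not full
  row 9: 7 empty cells -> not full
  row 10: 0 empty cells -> FULL (clear)
Total rows cleared: 2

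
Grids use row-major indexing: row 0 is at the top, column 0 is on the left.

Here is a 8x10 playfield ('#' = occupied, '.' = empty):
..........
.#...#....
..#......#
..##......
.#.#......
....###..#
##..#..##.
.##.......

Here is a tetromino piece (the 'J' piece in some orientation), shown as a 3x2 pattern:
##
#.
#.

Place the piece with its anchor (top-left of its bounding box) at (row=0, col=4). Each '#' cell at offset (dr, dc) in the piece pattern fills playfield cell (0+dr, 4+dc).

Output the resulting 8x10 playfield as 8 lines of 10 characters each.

Fill (0+0,4+0) = (0,4)
Fill (0+0,4+1) = (0,5)
Fill (0+1,4+0) = (1,4)
Fill (0+2,4+0) = (2,4)

Answer: ....##....
.#..##....
..#.#....#
..##......
.#.#......
....###..#
##..#..##.
.##.......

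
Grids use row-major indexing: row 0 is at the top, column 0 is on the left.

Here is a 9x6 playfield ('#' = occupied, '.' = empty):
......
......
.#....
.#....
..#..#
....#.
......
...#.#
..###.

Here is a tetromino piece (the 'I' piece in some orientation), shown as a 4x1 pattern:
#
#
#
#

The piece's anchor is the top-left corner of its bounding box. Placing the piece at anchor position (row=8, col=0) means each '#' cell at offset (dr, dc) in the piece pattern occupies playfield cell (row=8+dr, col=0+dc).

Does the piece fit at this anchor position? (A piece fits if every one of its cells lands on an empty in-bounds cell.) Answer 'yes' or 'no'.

Check each piece cell at anchor (8, 0):
  offset (0,0) -> (8,0): empty -> OK
  offset (1,0) -> (9,0): out of bounds -> FAIL
  offset (2,0) -> (10,0): out of bounds -> FAIL
  offset (3,0) -> (11,0): out of bounds -> FAIL
All cells valid: no

Answer: no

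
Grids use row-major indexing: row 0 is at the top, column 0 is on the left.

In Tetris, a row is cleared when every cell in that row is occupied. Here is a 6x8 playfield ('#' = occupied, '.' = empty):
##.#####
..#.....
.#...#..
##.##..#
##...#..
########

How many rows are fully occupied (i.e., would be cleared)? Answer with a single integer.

Check each row:
  row 0: 1 empty cell -> not full
  row 1: 7 empty cells -> not full
  row 2: 6 empty cells -> not full
  row 3: 3 empty cells -> not full
  row 4: 5 empty cells -> not full
  row 5: 0 empty cells -> FULL (clear)
Total rows cleared: 1

Answer: 1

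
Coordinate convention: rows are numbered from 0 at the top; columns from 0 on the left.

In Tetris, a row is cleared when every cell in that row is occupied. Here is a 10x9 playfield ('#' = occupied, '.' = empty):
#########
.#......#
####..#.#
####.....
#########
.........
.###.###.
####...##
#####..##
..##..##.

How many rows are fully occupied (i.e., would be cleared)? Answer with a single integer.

Answer: 2

Derivation:
Check each row:
  row 0: 0 empty cells -> FULL (clear)
  row 1: 7 empty cells -> not full
  row 2: 3 empty cells -> not full
  row 3: 5 empty cells -> not full
  row 4: 0 empty cells -> FULL (clear)
  row 5: 9 empty cells -> not full
  row 6: 3 empty cells -> not full
  row 7: 3 empty cells -> not full
  row 8: 2 empty cells -> not full
  row 9: 5 empty cells -> not full
Total rows cleared: 2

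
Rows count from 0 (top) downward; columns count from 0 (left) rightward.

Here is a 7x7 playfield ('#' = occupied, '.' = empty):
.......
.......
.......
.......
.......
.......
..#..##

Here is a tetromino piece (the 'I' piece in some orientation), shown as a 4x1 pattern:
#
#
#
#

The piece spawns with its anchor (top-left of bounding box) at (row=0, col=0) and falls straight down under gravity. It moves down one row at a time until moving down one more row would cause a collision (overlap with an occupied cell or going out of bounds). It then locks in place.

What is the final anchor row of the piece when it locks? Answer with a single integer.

Spawn at (row=0, col=0). Try each row:
  row 0: fits
  row 1: fits
  row 2: fits
  row 3: fits
  row 4: blocked -> lock at row 3

Answer: 3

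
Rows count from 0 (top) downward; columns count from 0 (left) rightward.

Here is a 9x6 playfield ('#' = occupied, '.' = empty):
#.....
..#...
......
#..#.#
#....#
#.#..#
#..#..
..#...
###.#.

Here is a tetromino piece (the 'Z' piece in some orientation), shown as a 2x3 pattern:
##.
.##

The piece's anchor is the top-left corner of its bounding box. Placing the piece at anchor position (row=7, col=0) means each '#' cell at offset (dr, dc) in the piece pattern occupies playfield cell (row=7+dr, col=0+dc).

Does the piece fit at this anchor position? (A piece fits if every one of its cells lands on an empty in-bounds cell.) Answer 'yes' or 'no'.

Check each piece cell at anchor (7, 0):
  offset (0,0) -> (7,0): empty -> OK
  offset (0,1) -> (7,1): empty -> OK
  offset (1,1) -> (8,1): occupied ('#') -> FAIL
  offset (1,2) -> (8,2): occupied ('#') -> FAIL
All cells valid: no

Answer: no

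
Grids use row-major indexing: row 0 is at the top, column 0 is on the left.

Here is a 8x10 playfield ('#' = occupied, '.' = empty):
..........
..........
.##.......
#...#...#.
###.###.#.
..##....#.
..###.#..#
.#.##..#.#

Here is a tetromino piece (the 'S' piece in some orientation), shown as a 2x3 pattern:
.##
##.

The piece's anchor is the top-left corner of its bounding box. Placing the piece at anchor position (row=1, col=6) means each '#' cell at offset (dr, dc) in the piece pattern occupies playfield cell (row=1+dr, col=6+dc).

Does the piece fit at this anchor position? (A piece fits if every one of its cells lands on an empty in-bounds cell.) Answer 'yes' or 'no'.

Answer: yes

Derivation:
Check each piece cell at anchor (1, 6):
  offset (0,1) -> (1,7): empty -> OK
  offset (0,2) -> (1,8): empty -> OK
  offset (1,0) -> (2,6): empty -> OK
  offset (1,1) -> (2,7): empty -> OK
All cells valid: yes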